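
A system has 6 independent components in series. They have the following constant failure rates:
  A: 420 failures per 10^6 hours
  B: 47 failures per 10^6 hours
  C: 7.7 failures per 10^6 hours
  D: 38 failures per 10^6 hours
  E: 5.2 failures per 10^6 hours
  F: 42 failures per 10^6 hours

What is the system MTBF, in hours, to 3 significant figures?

1790

Series of exponential components: λ_sys = Σ λ_i
λ_sys = 0.00042 + 0.000047 + 0.0000077 + 0.000038 + 0.0000052 + 0.000042 = 5.5990e-04 /h
MTBF = 1 / λ_sys = 1790 h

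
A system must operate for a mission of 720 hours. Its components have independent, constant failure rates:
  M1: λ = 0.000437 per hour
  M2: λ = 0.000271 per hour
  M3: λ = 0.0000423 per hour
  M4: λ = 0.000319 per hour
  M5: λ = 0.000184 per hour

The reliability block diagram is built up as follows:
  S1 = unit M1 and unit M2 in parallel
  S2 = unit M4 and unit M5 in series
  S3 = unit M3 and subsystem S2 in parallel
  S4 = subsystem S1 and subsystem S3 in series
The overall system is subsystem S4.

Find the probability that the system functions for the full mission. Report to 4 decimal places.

0.9435

R(M1) = exp(−0.000437 × 720) = 0.730052
R(M2) = exp(−0.000271 × 720) = 0.822736
R(M3) = exp(−0.0000423 × 720) = 0.970003
R(M4) = exp(−0.000319 × 720) = 0.794788
R(M5) = exp(−0.000184 × 720) = 0.875920
Parallel (M1 and M2): 1 − (1 − 0.730052)(1 − 0.822736) = 0.952148
Series (M4 and M5): 0.794788 × 0.875920 = 0.696171
Parallel (M3 and [0.696171]): 1 − (1 − 0.970003)(1 − 0.696171) = 0.990886
Series ([0.952148] and [0.990886]): 0.952148 × 0.990886 = 0.9435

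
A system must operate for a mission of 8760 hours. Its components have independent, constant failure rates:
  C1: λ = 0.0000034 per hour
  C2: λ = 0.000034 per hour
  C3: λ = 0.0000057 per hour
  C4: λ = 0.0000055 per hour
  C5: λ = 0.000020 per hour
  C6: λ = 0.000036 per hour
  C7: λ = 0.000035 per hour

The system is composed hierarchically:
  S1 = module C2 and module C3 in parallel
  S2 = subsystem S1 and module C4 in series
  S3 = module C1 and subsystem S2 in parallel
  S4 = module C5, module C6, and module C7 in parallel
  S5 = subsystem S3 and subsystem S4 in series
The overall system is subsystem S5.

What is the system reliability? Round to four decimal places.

R(C1) = exp(−0.0000034 × 8760) = 0.970655
R(C2) = exp(−0.000034 × 8760) = 0.742420
R(C3) = exp(−0.0000057 × 8760) = 0.951294
R(C4) = exp(−0.0000055 × 8760) = 0.952962
R(C5) = exp(−0.000020 × 8760) = 0.839289
R(C6) = exp(−0.000036 × 8760) = 0.729526
R(C7) = exp(−0.000035 × 8760) = 0.735945
Parallel (C2 and C3): 1 − (1 − 0.742420)(1 − 0.951294) = 0.987454
Series ([0.987454] and C4): 0.987454 × 0.952962 = 0.941006
Parallel (C1 and [0.941006]): 1 − (1 − 0.970655)(1 − 0.941006) = 0.998269
Parallel (C5, C6, and C7): 1 − (1 − 0.839289)(1 − 0.729526)(1 − 0.735945) = 0.988522
Series ([0.998269] and [0.988522]): 0.998269 × 0.988522 = 0.9868

0.9868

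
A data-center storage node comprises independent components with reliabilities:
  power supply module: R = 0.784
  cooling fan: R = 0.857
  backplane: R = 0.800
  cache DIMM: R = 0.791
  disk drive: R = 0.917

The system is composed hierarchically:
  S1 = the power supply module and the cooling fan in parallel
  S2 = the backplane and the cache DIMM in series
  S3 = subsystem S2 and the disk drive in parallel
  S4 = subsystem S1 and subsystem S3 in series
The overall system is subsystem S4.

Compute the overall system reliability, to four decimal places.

0.9396

Parallel (power supply module and cooling fan): 1 − (1 − 0.784000)(1 − 0.857000) = 0.969112
Series (backplane and cache DIMM): 0.800000 × 0.791000 = 0.632800
Parallel ([0.632800] and disk drive): 1 − (1 − 0.632800)(1 − 0.917000) = 0.969522
Series ([0.969112] and [0.969522]): 0.969112 × 0.969522 = 0.9396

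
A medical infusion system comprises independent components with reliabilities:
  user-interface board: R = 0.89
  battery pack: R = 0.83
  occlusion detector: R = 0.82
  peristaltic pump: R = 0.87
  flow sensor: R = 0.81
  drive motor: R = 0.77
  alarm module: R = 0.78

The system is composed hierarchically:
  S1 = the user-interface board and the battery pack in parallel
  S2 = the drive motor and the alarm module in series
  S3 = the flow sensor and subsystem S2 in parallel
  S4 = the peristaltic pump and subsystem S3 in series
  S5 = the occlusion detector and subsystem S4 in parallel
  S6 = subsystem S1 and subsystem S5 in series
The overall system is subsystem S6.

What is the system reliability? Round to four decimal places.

Parallel (user-interface board and battery pack): 1 − (1 − 0.890000)(1 − 0.830000) = 0.981300
Series (drive motor and alarm module): 0.770000 × 0.780000 = 0.600600
Parallel (flow sensor and [0.600600]): 1 − (1 − 0.810000)(1 − 0.600600) = 0.924114
Series (peristaltic pump and [0.924114]): 0.870000 × 0.924114 = 0.803979
Parallel (occlusion detector and [0.803979]): 1 − (1 − 0.820000)(1 − 0.803979) = 0.964716
Series ([0.981300] and [0.964716]): 0.981300 × 0.964716 = 0.9467

0.9467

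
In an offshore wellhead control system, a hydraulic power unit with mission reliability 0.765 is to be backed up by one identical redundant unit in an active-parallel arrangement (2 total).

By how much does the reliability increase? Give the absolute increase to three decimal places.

R_before = 0.765
R_after = 1 − (1 − 0.765)^2 = 0.945
ΔR = 0.945 − 0.765 = 0.180

0.180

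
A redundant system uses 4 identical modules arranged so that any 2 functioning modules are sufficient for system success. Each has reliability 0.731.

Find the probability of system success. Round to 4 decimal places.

0.9378

R = Σ_{i=2}^{4} C(4,i) p^i (1−p)^{4−i} with p = 0.731
C(4,2)·0.731^2·0.269^2 = 0.232001
C(4,3)·0.731^3·0.269^1 = 0.420305
C(4,4)·0.731^4·0.269^0 = 0.285542
Sum = 0.9378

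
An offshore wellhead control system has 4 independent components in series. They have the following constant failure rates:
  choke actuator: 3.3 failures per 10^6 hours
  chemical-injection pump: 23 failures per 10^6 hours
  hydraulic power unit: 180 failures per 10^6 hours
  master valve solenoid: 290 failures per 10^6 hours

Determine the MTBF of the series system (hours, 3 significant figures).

Series of exponential components: λ_sys = Σ λ_i
λ_sys = 0.0000033 + 0.000023 + 0.00018 + 0.00029 = 4.9630e-04 /h
MTBF = 1 / λ_sys = 2010 h

2010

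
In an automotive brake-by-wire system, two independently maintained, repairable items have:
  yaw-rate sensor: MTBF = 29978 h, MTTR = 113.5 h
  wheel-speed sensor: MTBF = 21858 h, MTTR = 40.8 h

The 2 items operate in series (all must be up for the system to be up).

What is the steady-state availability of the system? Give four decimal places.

0.9944

A(yaw-rate sensor) = MTBF/(MTBF+MTTR) = 29978/(29978+113.5) = 0.996228
A(wheel-speed sensor) = MTBF/(MTBF+MTTR) = 21858/(21858+40.8) = 0.998137
Series availability: 0.996228 × 0.998137 = 0.9944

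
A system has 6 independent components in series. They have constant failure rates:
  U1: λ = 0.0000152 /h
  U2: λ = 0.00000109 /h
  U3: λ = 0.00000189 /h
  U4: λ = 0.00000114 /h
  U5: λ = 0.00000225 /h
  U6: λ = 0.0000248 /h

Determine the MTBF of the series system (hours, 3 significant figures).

21600

Series of exponential components: λ_sys = Σ λ_i
λ_sys = 0.0000152 + 0.00000109 + 0.00000189 + 0.00000114 + 0.00000225 + 0.0000248 = 4.6370e-05 /h
MTBF = 1 / λ_sys = 21600 h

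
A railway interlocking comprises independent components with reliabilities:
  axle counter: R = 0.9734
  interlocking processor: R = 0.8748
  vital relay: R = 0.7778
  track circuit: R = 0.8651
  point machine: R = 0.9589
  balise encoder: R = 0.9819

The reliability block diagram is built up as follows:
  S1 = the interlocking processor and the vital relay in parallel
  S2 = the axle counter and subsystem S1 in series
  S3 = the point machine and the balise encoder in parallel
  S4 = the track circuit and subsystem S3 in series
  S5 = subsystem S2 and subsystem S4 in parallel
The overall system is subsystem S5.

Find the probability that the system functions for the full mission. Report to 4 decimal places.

Parallel (interlocking processor and vital relay): 1 − (1 − 0.874800)(1 − 0.777800) = 0.972181
Series (axle counter and [0.972181]): 0.973400 × 0.972181 = 0.946321
Parallel (point machine and balise encoder): 1 − (1 − 0.958900)(1 − 0.981900) = 0.999256
Series (track circuit and [0.999256]): 0.865100 × 0.999256 = 0.864456
Parallel ([0.946321] and [0.864456]): 1 − (1 − 0.946321)(1 − 0.864456) = 0.9927

0.9927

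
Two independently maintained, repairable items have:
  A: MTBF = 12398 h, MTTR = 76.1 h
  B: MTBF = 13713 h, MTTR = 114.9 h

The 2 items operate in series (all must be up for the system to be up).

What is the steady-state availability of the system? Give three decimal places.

A(A) = MTBF/(MTBF+MTTR) = 12398/(12398+76.1) = 0.993899
A(B) = MTBF/(MTBF+MTTR) = 13713/(13713+114.9) = 0.991691
Series availability: 0.993899 × 0.991691 = 0.986

0.986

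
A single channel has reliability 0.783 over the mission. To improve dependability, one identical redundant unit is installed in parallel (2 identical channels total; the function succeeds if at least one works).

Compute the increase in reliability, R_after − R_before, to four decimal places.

R_before = 0.783
R_after = 1 − (1 − 0.783)^2 = 0.9529
ΔR = 0.9529 − 0.783 = 0.1699

0.1699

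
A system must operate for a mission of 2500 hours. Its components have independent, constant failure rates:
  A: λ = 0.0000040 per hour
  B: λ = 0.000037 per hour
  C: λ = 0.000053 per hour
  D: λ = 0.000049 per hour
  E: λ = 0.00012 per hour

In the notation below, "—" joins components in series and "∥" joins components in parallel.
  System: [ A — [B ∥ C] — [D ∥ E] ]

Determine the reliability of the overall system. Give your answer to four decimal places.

R(A) = exp(−0.0000040 × 2500) = 0.990050
R(B) = exp(−0.000037 × 2500) = 0.911649
R(C) = exp(−0.000053 × 2500) = 0.875903
R(D) = exp(−0.000049 × 2500) = 0.884706
R(E) = exp(−0.00012 × 2500) = 0.740818
Parallel (B and C): 1 − (1 − 0.911649)(1 − 0.875903) = 0.989036
Parallel (D and E): 1 − (1 − 0.884706)(1 − 0.740818) = 0.970118
Series (A, [0.989036], and [0.970118]): 0.990050 × 0.989036 × 0.970118 = 0.9499

0.9499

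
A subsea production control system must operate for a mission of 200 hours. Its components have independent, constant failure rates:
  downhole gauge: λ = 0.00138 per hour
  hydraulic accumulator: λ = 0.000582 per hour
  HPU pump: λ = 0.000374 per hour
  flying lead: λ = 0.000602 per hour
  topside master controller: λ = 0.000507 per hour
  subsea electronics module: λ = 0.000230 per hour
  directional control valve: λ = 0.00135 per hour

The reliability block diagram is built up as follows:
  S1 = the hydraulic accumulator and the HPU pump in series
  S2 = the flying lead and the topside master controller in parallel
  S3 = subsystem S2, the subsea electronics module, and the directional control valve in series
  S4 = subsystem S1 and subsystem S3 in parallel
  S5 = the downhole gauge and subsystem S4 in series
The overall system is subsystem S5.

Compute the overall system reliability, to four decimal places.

0.7220

R(downhole gauge) = exp(−0.00138 × 200) = 0.758813
R(hydraulic accumulator) = exp(−0.000582 × 200) = 0.890119
R(HPU pump) = exp(−0.000374 × 200) = 0.927929
R(flying lead) = exp(−0.000602 × 200) = 0.886566
R(topside master controller) = exp(−0.000507 × 200) = 0.903572
R(subsea electronics module) = exp(−0.000230 × 200) = 0.955042
R(directional control valve) = exp(−0.00135 × 200) = 0.763379
Series (hydraulic accumulator and HPU pump): 0.890119 × 0.927929 = 0.825967
Parallel (flying lead and topside master controller): 1 − (1 − 0.886566)(1 − 0.903572) = 0.989062
Series ([0.989062], subsea electronics module, and directional control valve): 0.989062 × 0.955042 × 0.763379 = 0.721085
Parallel ([0.825967] and [0.721085]): 1 − (1 − 0.825967)(1 − 0.721085) = 0.951460
Series (downhole gauge and [0.951460]): 0.758813 × 0.951460 = 0.7220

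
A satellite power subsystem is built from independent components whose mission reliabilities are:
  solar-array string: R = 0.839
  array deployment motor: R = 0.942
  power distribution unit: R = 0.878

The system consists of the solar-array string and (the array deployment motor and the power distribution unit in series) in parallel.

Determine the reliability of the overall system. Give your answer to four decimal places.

Series (array deployment motor and power distribution unit): 0.942000 × 0.878000 = 0.827076
Parallel (solar-array string and [0.827076]): 1 − (1 − 0.839000)(1 − 0.827076) = 0.9722

0.9722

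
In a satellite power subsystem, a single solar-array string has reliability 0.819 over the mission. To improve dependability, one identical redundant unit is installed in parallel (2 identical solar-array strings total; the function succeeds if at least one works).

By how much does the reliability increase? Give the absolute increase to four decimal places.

0.1482

R_before = 0.819
R_after = 1 − (1 − 0.819)^2 = 0.9672
ΔR = 0.9672 − 0.819 = 0.1482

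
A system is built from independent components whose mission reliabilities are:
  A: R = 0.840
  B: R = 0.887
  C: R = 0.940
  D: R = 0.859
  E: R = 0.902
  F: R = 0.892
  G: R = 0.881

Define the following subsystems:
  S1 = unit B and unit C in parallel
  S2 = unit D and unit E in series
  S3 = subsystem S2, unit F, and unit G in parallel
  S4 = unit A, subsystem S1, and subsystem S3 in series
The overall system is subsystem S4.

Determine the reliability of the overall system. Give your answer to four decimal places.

Parallel (B and C): 1 − (1 − 0.887000)(1 − 0.940000) = 0.993220
Series (D and E): 0.859000 × 0.902000 = 0.774818
Parallel ([0.774818], F, and G): 1 − (1 − 0.774818)(1 − 0.892000)(1 − 0.881000) = 0.997106
Series (A, [0.993220], and [0.997106]): 0.840000 × 0.993220 × 0.997106 = 0.8319

0.8319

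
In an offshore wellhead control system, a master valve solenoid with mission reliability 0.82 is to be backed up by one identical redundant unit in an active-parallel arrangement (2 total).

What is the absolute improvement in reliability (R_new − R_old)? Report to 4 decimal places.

0.1476

R_before = 0.82
R_after = 1 − (1 − 0.82)^2 = 0.9676
ΔR = 0.9676 − 0.82 = 0.1476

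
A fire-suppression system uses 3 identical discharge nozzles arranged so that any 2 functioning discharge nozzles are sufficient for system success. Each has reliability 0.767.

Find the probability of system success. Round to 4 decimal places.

R = Σ_{i=2}^{3} C(3,i) p^i (1−p)^{3−i} with p = 0.767
C(3,2)·0.767^2·0.233^1 = 0.411214
C(3,3)·0.767^3·0.233^0 = 0.451218
Sum = 0.8624

0.8624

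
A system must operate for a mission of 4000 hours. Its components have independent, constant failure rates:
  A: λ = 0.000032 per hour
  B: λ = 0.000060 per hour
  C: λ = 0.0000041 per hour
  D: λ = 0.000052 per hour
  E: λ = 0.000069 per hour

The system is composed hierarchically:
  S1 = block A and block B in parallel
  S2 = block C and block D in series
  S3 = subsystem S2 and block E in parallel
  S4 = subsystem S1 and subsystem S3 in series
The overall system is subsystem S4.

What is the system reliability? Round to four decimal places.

R(A) = exp(−0.000032 × 4000) = 0.879853
R(B) = exp(−0.000060 × 4000) = 0.786628
R(C) = exp(−0.0000041 × 4000) = 0.983734
R(D) = exp(−0.000052 × 4000) = 0.812207
R(E) = exp(−0.000069 × 4000) = 0.758813
Parallel (A and B): 1 − (1 − 0.879853)(1 − 0.786628) = 0.974364
Series (C and D): 0.983734 × 0.812207 = 0.798996
Parallel ([0.798996] and E): 1 − (1 − 0.798996)(1 − 0.758813) = 0.951520
Series ([0.974364] and [0.951520]): 0.974364 × 0.951520 = 0.9271

0.9271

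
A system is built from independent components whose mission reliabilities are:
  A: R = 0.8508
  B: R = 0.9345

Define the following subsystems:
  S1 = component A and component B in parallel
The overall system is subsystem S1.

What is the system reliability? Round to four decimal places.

Parallel (A and B): 1 − (1 − 0.850800)(1 − 0.934500) = 0.9902

0.9902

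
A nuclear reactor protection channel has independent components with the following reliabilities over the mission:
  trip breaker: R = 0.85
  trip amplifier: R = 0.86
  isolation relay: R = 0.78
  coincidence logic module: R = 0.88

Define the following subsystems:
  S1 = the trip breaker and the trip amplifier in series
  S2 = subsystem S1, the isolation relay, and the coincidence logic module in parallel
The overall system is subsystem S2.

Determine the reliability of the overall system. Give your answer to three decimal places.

0.993

Series (trip breaker and trip amplifier): 0.85000 × 0.86000 = 0.73100
Parallel ([0.73100], isolation relay, and coincidence logic module): 1 − (1 − 0.73100)(1 − 0.78000)(1 − 0.88000) = 0.993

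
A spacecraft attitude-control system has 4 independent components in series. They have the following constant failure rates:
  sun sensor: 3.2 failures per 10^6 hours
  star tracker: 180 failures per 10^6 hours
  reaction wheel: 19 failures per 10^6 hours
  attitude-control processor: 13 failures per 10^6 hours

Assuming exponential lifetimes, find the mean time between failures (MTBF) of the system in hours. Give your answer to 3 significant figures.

Series of exponential components: λ_sys = Σ λ_i
λ_sys = 0.0000032 + 0.00018 + 0.000019 + 0.000013 = 2.1520e-04 /h
MTBF = 1 / λ_sys = 4650 h

4650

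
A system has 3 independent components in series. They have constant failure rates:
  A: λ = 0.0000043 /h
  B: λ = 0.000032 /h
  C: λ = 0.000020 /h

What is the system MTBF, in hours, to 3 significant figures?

Series of exponential components: λ_sys = Σ λ_i
λ_sys = 0.0000043 + 0.000032 + 0.000020 = 5.6300e-05 /h
MTBF = 1 / λ_sys = 17800 h

17800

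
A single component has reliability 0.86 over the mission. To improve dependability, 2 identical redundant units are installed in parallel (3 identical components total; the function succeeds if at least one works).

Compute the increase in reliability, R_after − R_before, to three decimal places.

0.137

R_before = 0.86
R_after = 1 − (1 − 0.86)^3 = 0.997
ΔR = 0.997 − 0.86 = 0.137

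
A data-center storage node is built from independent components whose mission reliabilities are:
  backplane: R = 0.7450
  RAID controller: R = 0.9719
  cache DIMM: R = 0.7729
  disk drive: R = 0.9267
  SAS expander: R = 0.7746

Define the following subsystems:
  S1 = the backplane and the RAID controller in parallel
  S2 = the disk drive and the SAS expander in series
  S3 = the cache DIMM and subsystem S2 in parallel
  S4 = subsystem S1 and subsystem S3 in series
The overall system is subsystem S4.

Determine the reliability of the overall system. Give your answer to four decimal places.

0.9292

Parallel (backplane and RAID controller): 1 − (1 − 0.745000)(1 − 0.971900) = 0.992835
Series (disk drive and SAS expander): 0.926700 × 0.774600 = 0.717822
Parallel (cache DIMM and [0.717822]): 1 − (1 − 0.772900)(1 − 0.717822) = 0.935917
Series ([0.992835] and [0.935917]): 0.992835 × 0.935917 = 0.9292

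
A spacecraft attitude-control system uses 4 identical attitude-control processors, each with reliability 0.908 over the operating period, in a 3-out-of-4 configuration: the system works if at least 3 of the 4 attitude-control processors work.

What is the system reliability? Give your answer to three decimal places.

0.955

R = Σ_{i=3}^{4} C(4,i) p^i (1−p)^{4−i} with p = 0.908
C(4,3)·0.908^3·0.092^1 = 0.27549
C(4,4)·0.908^4·0.092^0 = 0.67974
Sum = 0.955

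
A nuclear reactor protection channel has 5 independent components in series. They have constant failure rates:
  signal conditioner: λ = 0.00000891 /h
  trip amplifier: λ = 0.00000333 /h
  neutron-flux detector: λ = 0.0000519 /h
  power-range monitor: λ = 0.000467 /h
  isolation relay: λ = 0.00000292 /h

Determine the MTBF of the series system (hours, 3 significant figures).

1870

Series of exponential components: λ_sys = Σ λ_i
λ_sys = 0.00000891 + 0.00000333 + 0.0000519 + 0.000467 + 0.00000292 = 5.3406e-04 /h
MTBF = 1 / λ_sys = 1870 h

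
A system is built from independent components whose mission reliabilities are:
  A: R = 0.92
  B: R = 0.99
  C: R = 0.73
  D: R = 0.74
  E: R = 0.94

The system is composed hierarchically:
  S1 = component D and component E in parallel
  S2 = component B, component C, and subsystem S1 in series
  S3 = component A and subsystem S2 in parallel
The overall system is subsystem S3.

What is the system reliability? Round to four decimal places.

Parallel (D and E): 1 − (1 − 0.740000)(1 − 0.940000) = 0.984400
Series (B, C, and [0.984400]): 0.990000 × 0.730000 × 0.984400 = 0.711426
Parallel (A and [0.711426]): 1 − (1 − 0.920000)(1 − 0.711426) = 0.9769

0.9769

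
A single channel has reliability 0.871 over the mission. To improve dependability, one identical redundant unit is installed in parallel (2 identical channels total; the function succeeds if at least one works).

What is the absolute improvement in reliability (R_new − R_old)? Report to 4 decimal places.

0.1124

R_before = 0.871
R_after = 1 − (1 − 0.871)^2 = 0.9834
ΔR = 0.9834 − 0.871 = 0.1124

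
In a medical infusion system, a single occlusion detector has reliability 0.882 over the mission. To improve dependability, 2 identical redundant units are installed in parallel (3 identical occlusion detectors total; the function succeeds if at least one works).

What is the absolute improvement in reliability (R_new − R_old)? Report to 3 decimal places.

0.116

R_before = 0.882
R_after = 1 − (1 − 0.882)^3 = 0.998
ΔR = 0.998 − 0.882 = 0.116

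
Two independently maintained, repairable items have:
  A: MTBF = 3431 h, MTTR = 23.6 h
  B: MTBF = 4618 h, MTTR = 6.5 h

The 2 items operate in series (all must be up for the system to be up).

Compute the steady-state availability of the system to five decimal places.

A(A) = MTBF/(MTBF+MTTR) = 3431/(3431+23.6) = 0.993169
A(B) = MTBF/(MTBF+MTTR) = 4618/(4618+6.5) = 0.998594
Series availability: 0.993169 × 0.998594 = 0.99177

0.99177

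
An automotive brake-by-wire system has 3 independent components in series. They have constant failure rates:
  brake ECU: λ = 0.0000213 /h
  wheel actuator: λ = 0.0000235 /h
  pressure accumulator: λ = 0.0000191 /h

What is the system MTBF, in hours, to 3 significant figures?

15600

Series of exponential components: λ_sys = Σ λ_i
λ_sys = 0.0000213 + 0.0000235 + 0.0000191 = 6.3900e-05 /h
MTBF = 1 / λ_sys = 15600 h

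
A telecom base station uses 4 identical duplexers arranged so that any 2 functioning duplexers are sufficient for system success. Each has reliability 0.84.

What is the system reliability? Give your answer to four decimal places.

R = Σ_{i=2}^{4} C(4,i) p^i (1−p)^{4−i} with p = 0.84
C(4,2)·0.84^2·0.16^2 = 0.108380
C(4,3)·0.84^3·0.16^1 = 0.379331
C(4,4)·0.84^4·0.16^0 = 0.497871
Sum = 0.9856

0.9856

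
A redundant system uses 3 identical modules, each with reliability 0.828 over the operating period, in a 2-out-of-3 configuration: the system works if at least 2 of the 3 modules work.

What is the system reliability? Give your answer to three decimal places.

0.921

R = Σ_{i=2}^{3} C(3,i) p^i (1−p)^{3−i} with p = 0.828
C(3,2)·0.828^2·0.172^1 = 0.35376
C(3,3)·0.828^3·0.172^0 = 0.56766
Sum = 0.921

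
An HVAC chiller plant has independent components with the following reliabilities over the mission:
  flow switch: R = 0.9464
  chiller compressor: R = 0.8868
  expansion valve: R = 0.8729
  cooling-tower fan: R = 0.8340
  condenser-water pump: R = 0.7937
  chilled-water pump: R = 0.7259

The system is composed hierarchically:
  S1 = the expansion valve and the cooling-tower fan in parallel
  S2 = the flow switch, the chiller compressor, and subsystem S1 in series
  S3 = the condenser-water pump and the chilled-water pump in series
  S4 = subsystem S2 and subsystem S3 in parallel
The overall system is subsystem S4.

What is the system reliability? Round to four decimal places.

Parallel (expansion valve and cooling-tower fan): 1 − (1 − 0.872900)(1 − 0.834000) = 0.978901
Series (flow switch, chiller compressor, and [0.978901]): 0.946400 × 0.886800 × 0.978901 = 0.821560
Series (condenser-water pump and chilled-water pump): 0.793700 × 0.725900 = 0.576147
Parallel ([0.821560] and [0.576147]): 1 − (1 − 0.821560)(1 − 0.576147) = 0.9244

0.9244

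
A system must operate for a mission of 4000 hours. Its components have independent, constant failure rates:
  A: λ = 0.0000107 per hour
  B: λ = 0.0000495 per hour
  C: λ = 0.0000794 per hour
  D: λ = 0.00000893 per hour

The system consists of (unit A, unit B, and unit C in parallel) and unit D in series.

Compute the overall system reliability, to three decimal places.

R(A) = exp(−0.0000107 × 4000) = 0.95810
R(B) = exp(−0.0000495 × 4000) = 0.82037
R(C) = exp(−0.0000794 × 4000) = 0.72789
R(D) = exp(−0.00000893 × 4000) = 0.96491
Parallel (A, B, and C): 1 − (1 − 0.95810)(1 − 0.82037)(1 − 0.72789) = 0.99795
Series ([0.99795] and D): 0.99795 × 0.96491 = 0.963

0.963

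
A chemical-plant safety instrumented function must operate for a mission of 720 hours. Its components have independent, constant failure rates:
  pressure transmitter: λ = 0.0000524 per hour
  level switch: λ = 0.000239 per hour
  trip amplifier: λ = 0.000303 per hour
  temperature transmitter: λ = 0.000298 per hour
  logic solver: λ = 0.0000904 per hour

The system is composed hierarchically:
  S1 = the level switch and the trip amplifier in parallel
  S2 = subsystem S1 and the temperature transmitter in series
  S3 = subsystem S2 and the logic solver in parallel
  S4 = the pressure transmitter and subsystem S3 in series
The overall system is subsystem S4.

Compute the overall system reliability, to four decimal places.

0.9497

R(pressure transmitter) = exp(−0.0000524 × 720) = 0.962975
R(level switch) = exp(−0.000239 × 720) = 0.841912
R(trip amplifier) = exp(−0.000303 × 720) = 0.803997
R(temperature transmitter) = exp(−0.000298 × 720) = 0.806896
R(logic solver) = exp(−0.0000904 × 720) = 0.936985
Parallel (level switch and trip amplifier): 1 − (1 − 0.841912)(1 − 0.803997) = 0.969014
Series ([0.969014] and temperature transmitter): 0.969014 × 0.806896 = 0.781894
Parallel ([0.781894] and logic solver): 1 − (1 − 0.781894)(1 − 0.936985) = 0.986256
Series (pressure transmitter and [0.986256]): 0.962975 × 0.986256 = 0.9497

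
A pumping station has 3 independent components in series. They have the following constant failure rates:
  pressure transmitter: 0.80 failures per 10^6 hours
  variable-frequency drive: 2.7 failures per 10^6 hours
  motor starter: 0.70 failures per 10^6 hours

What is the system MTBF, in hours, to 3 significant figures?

Series of exponential components: λ_sys = Σ λ_i
λ_sys = 0.00000080 + 0.0000027 + 0.00000070 = 4.2000e-06 /h
MTBF = 1 / λ_sys = 238000 h

238000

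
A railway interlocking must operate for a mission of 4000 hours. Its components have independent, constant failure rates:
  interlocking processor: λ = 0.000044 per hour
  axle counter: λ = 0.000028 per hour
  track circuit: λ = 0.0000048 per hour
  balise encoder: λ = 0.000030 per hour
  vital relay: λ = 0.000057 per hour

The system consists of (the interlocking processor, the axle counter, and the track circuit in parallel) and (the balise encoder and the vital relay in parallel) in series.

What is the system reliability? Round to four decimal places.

0.9766

R(interlocking processor) = exp(−0.000044 × 4000) = 0.838618
R(axle counter) = exp(−0.000028 × 4000) = 0.894044
R(track circuit) = exp(−0.0000048 × 4000) = 0.980983
R(balise encoder) = exp(−0.000030 × 4000) = 0.886920
R(vital relay) = exp(−0.000057 × 4000) = 0.796124
Parallel (interlocking processor, axle counter, and track circuit): 1 − (1 − 0.838618)(1 − 0.894044)(1 − 0.980983) = 0.999675
Parallel (balise encoder and vital relay): 1 − (1 − 0.886920)(1 − 0.796124) = 0.976946
Series ([0.999675] and [0.976946]): 0.999675 × 0.976946 = 0.9766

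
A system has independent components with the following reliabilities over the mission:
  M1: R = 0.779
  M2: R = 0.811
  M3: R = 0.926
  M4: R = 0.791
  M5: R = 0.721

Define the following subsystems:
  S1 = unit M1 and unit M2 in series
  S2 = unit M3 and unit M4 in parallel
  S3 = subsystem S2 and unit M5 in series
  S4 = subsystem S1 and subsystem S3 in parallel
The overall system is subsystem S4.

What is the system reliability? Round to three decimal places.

0.893

Series (M1 and M2): 0.77900 × 0.81100 = 0.63177
Parallel (M3 and M4): 1 − (1 − 0.92600)(1 − 0.79100) = 0.98453
Series ([0.98453] and M5): 0.98453 × 0.72100 = 0.70985
Parallel ([0.63177] and [0.70985]): 1 − (1 − 0.63177)(1 − 0.70985) = 0.893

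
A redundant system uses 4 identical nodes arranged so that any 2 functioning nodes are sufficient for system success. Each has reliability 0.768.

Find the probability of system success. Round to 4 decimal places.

0.9587

R = Σ_{i=2}^{4} C(4,i) p^i (1−p)^{4−i} with p = 0.768
C(4,2)·0.768^2·0.232^2 = 0.190480
C(4,3)·0.768^3·0.232^1 = 0.420370
C(4,4)·0.768^4·0.232^0 = 0.347892
Sum = 0.9587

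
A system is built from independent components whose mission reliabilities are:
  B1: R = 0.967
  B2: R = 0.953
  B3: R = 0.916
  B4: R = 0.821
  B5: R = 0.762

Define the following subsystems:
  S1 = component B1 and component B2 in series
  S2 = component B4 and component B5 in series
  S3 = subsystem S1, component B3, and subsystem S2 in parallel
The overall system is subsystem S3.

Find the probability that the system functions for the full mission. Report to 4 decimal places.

0.9975

Series (B1 and B2): 0.967000 × 0.953000 = 0.921551
Series (B4 and B5): 0.821000 × 0.762000 = 0.625602
Parallel ([0.921551], B3, and [0.625602]): 1 − (1 − 0.921551)(1 − 0.916000)(1 − 0.625602) = 0.9975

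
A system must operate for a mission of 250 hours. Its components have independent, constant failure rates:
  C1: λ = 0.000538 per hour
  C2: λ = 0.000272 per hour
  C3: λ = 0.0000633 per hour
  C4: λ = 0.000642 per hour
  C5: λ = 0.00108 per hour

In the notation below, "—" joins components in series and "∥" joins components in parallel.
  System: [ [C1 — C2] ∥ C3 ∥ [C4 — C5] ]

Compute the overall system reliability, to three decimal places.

0.999

R(C1) = exp(−0.000538 × 250) = 0.87415
R(C2) = exp(−0.000272 × 250) = 0.93426
R(C3) = exp(−0.0000633 × 250) = 0.98430
R(C4) = exp(−0.000642 × 250) = 0.85172
R(C5) = exp(−0.00108 × 250) = 0.76338
Series (C1 and C2): 0.87415 × 0.93426 = 0.81668
Series (C4 and C5): 0.85172 × 0.76338 = 0.65019
Parallel ([0.81668], C3, and [0.65019]): 1 − (1 − 0.81668)(1 − 0.98430)(1 − 0.65019) = 0.999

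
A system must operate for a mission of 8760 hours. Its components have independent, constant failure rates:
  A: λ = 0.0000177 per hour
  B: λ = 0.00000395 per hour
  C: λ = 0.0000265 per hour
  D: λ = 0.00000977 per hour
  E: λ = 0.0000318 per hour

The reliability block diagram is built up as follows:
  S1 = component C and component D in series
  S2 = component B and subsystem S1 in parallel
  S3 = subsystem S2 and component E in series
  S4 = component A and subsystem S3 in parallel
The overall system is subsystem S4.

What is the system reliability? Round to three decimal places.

0.964

R(A) = exp(−0.0000177 × 8760) = 0.85637
R(B) = exp(−0.00000395 × 8760) = 0.96599
R(C) = exp(−0.0000265 × 8760) = 0.79284
R(D) = exp(−0.00000977 × 8760) = 0.91797
R(E) = exp(−0.0000318 × 8760) = 0.75687
Series (C and D): 0.79284 × 0.91797 = 0.72780
Parallel (B and [0.72780]): 1 − (1 − 0.96599)(1 − 0.72780) = 0.99074
Series ([0.99074] and E): 0.99074 × 0.75687 = 0.74986
Parallel (A and [0.74986]): 1 − (1 − 0.85637)(1 − 0.74986) = 0.964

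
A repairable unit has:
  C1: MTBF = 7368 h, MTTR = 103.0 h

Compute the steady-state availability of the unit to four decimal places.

A(C1) = MTBF/(MTBF+MTTR) = 7368/(7368+103.0) = 0.9862

0.9862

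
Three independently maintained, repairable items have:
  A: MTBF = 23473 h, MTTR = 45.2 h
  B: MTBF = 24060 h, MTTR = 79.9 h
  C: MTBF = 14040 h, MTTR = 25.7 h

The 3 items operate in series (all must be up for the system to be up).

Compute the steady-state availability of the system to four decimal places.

A(A) = MTBF/(MTBF+MTTR) = 23473/(23473+45.2) = 0.998078
A(B) = MTBF/(MTBF+MTTR) = 24060/(24060+79.9) = 0.996690
A(C) = MTBF/(MTBF+MTTR) = 14040/(14040+25.7) = 0.998173
Series availability: 0.998078 × 0.996690 × 0.998173 = 0.9930

0.9930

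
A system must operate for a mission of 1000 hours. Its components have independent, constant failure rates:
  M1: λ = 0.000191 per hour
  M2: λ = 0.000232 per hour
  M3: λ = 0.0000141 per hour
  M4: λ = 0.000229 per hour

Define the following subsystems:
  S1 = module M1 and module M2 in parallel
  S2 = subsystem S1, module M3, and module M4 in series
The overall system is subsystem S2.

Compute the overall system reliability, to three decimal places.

R(M1) = exp(−0.000191 × 1000) = 0.82613
R(M2) = exp(−0.000232 × 1000) = 0.79295
R(M3) = exp(−0.0000141 × 1000) = 0.98600
R(M4) = exp(−0.000229 × 1000) = 0.79533
Parallel (M1 and M2): 1 − (1 − 0.82613)(1 − 0.79295) = 0.96400
Series ([0.96400], M3, and M4): 0.96400 × 0.98600 × 0.79533 = 0.756

0.756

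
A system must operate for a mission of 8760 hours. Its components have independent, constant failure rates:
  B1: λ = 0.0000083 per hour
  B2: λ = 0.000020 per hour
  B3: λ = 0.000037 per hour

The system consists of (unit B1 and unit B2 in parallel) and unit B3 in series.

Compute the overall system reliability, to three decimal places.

0.715

R(B1) = exp(−0.0000083 × 8760) = 0.92987
R(B2) = exp(−0.000020 × 8760) = 0.83929
R(B3) = exp(−0.000037 × 8760) = 0.72316
Parallel (B1 and B2): 1 − (1 − 0.92987)(1 − 0.83929) = 0.98873
Series ([0.98873] and B3): 0.98873 × 0.72316 = 0.715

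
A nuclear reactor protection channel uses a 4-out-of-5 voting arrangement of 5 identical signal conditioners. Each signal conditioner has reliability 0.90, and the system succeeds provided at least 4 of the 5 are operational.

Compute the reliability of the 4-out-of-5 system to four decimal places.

0.9185

R = Σ_{i=4}^{5} C(5,i) p^i (1−p)^{5−i} with p = 0.90
C(5,4)·0.90^4·0.10^1 = 0.328050
C(5,5)·0.90^5·0.10^0 = 0.590490
Sum = 0.9185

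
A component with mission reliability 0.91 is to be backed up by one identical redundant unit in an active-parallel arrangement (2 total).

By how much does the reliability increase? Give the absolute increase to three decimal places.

R_before = 0.91
R_after = 1 − (1 − 0.91)^2 = 0.992
ΔR = 0.992 − 0.91 = 0.082

0.082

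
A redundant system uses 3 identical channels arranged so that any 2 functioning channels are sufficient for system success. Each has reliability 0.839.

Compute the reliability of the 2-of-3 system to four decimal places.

R = Σ_{i=2}^{3} C(3,i) p^i (1−p)^{3−i} with p = 0.839
C(3,2)·0.839^2·0.161^1 = 0.339994
C(3,3)·0.839^3·0.161^0 = 0.590590
Sum = 0.9306

0.9306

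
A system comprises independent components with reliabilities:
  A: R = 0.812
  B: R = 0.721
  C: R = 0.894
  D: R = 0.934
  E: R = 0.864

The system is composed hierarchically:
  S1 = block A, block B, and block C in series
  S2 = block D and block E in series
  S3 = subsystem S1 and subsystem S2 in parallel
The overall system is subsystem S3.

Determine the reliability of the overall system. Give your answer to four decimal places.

Series (A, B, and C): 0.812000 × 0.721000 × 0.894000 = 0.523394
Series (D and E): 0.934000 × 0.864000 = 0.806976
Parallel ([0.523394] and [0.806976]): 1 − (1 − 0.523394)(1 − 0.806976) = 0.9080

0.9080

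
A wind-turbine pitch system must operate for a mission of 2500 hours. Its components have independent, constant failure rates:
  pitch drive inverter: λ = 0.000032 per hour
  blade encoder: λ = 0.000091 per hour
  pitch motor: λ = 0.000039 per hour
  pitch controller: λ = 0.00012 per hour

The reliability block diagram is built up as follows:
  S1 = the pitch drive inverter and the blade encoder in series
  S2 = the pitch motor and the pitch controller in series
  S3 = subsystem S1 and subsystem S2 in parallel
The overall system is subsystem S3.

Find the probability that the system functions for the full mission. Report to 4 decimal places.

0.9132

R(pitch drive inverter) = exp(−0.000032 × 2500) = 0.923116
R(blade encoder) = exp(−0.000091 × 2500) = 0.796522
R(pitch motor) = exp(−0.000039 × 2500) = 0.907102
R(pitch controller) = exp(−0.00012 × 2500) = 0.740818
Series (pitch drive inverter and blade encoder): 0.923116 × 0.796522 = 0.735282
Series (pitch motor and pitch controller): 0.907102 × 0.740818 = 0.671997
Parallel ([0.735282] and [0.671997]): 1 − (1 − 0.735282)(1 − 0.671997) = 0.9132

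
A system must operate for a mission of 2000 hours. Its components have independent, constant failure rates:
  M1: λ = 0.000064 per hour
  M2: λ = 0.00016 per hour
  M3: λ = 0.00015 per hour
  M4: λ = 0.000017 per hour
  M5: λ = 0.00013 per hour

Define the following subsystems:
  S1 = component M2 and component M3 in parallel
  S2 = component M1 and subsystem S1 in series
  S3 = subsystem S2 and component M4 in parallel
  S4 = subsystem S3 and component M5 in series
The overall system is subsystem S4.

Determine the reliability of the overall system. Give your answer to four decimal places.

0.7663

R(M1) = exp(−0.000064 × 2000) = 0.879853
R(M2) = exp(−0.00016 × 2000) = 0.726149
R(M3) = exp(−0.00015 × 2000) = 0.740818
R(M4) = exp(−0.000017 × 2000) = 0.966572
R(M5) = exp(−0.00013 × 2000) = 0.771052
Parallel (M2 and M3): 1 − (1 − 0.726149)(1 − 0.740818) = 0.929023
Series (M1 and [0.929023]): 0.879853 × 0.929023 = 0.817404
Parallel ([0.817404] and M4): 1 − (1 − 0.817404)(1 − 0.966572) = 0.993896
Series ([0.993896] and M5): 0.993896 × 0.771052 = 0.7663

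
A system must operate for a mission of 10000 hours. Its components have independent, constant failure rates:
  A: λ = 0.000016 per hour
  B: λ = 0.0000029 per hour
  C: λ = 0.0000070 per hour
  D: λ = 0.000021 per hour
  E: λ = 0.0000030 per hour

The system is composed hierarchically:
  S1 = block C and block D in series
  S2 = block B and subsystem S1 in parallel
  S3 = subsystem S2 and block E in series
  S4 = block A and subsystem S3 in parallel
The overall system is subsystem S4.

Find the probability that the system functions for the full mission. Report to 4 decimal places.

R(A) = exp(−0.000016 × 10000) = 0.852144
R(B) = exp(−0.0000029 × 10000) = 0.971416
R(C) = exp(−0.0000070 × 10000) = 0.932394
R(D) = exp(−0.000021 × 10000) = 0.810584
R(E) = exp(−0.0000030 × 10000) = 0.970446
Series (C and D): 0.932394 × 0.810584 = 0.755784
Parallel (B and [0.755784]): 1 − (1 − 0.971416)(1 − 0.755784) = 0.993019
Series ([0.993019] and E): 0.993019 × 0.970446 = 0.963671
Parallel (A and [0.963671]): 1 − (1 − 0.852144)(1 − 0.963671) = 0.9946

0.9946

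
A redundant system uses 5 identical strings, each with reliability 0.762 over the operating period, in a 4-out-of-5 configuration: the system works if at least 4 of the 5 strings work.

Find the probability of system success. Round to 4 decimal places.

0.6581

R = Σ_{i=4}^{5} C(5,i) p^i (1−p)^{5−i} with p = 0.762
C(5,4)·0.762^4·0.238^1 = 0.401205
C(5,5)·0.762^5·0.238^0 = 0.256906
Sum = 0.6581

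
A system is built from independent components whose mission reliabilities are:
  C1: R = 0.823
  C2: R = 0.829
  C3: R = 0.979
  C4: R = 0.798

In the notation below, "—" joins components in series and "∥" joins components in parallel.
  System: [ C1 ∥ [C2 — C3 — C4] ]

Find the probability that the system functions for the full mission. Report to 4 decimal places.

0.9376

Series (C2, C3, and C4): 0.829000 × 0.979000 × 0.798000 = 0.647650
Parallel (C1 and [0.647650]): 1 − (1 − 0.823000)(1 − 0.647650) = 0.9376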